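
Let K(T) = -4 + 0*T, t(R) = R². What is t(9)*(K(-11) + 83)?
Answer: 6399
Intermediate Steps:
K(T) = -4 (K(T) = -4 + 0 = -4)
t(9)*(K(-11) + 83) = 9²*(-4 + 83) = 81*79 = 6399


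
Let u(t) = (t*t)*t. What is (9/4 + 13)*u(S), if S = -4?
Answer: -976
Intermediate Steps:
u(t) = t³ (u(t) = t²*t = t³)
(9/4 + 13)*u(S) = (9/4 + 13)*(-4)³ = (9*(¼) + 13)*(-64) = (9/4 + 13)*(-64) = (61/4)*(-64) = -976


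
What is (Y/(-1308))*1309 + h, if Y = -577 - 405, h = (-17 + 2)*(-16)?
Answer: 799679/654 ≈ 1222.8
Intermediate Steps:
h = 240 (h = -15*(-16) = 240)
Y = -982
(Y/(-1308))*1309 + h = -982/(-1308)*1309 + 240 = -982*(-1/1308)*1309 + 240 = (491/654)*1309 + 240 = 642719/654 + 240 = 799679/654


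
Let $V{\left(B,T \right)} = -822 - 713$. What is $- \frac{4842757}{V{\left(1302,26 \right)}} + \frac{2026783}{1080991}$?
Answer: $\frac{5238087844092}{1659321185} \approx 3156.8$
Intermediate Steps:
$V{\left(B,T \right)} = -1535$
$- \frac{4842757}{V{\left(1302,26 \right)}} + \frac{2026783}{1080991} = - \frac{4842757}{-1535} + \frac{2026783}{1080991} = \left(-4842757\right) \left(- \frac{1}{1535}\right) + 2026783 \cdot \frac{1}{1080991} = \frac{4842757}{1535} + \frac{2026783}{1080991} = \frac{5238087844092}{1659321185}$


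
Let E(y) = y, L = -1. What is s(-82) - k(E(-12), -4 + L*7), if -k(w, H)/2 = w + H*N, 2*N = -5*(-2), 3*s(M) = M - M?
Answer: -134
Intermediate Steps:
s(M) = 0 (s(M) = (M - M)/3 = (1/3)*0 = 0)
N = 5 (N = (-5*(-2))/2 = (1/2)*10 = 5)
k(w, H) = -10*H - 2*w (k(w, H) = -2*(w + H*5) = -2*(w + 5*H) = -10*H - 2*w)
s(-82) - k(E(-12), -4 + L*7) = 0 - (-10*(-4 - 1*7) - 2*(-12)) = 0 - (-10*(-4 - 7) + 24) = 0 - (-10*(-11) + 24) = 0 - (110 + 24) = 0 - 1*134 = 0 - 134 = -134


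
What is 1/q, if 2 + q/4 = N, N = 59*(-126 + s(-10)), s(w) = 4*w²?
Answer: 1/64656 ≈ 1.5466e-5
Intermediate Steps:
N = 16166 (N = 59*(-126 + 4*(-10)²) = 59*(-126 + 4*100) = 59*(-126 + 400) = 59*274 = 16166)
q = 64656 (q = -8 + 4*16166 = -8 + 64664 = 64656)
1/q = 1/64656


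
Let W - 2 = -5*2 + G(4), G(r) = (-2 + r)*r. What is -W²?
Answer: 0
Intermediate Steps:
G(r) = r*(-2 + r)
W = 0 (W = 2 + (-5*2 + 4*(-2 + 4)) = 2 + (-10 + 4*2) = 2 + (-10 + 8) = 2 - 2 = 0)
-W² = -1*0² = -1*0 = 0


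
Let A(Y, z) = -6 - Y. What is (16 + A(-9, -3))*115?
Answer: 2185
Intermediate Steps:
(16 + A(-9, -3))*115 = (16 + (-6 - 1*(-9)))*115 = (16 + (-6 + 9))*115 = (16 + 3)*115 = 19*115 = 2185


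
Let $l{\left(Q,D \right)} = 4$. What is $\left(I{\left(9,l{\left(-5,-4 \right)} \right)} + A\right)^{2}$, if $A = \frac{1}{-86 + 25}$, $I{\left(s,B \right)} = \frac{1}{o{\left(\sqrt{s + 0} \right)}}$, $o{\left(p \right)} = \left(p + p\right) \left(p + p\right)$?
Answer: $\frac{625}{4822416} \approx 0.0001296$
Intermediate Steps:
$o{\left(p \right)} = 4 p^{2}$ ($o{\left(p \right)} = 2 p 2 p = 4 p^{2}$)
$I{\left(s,B \right)} = \frac{1}{4 s}$ ($I{\left(s,B \right)} = \frac{1}{4 \left(\sqrt{s + 0}\right)^{2}} = \frac{1}{4 \left(\sqrt{s}\right)^{2}} = \frac{1}{4 s}$)
$A = - \frac{1}{61}$ ($A = \frac{1}{-61} = - \frac{1}{61} \approx -0.016393$)
$\left(I{\left(9,l{\left(-5,-4 \right)} \right)} + A\right)^{2} = \left(\frac{1}{4 \cdot 9} - \frac{1}{61}\right)^{2} = \left(\frac{1}{4} \cdot \frac{1}{9} - \frac{1}{61}\right)^{2} = \left(\frac{1}{36} - \frac{1}{61}\right)^{2} = \left(\frac{25}{2196}\right)^{2} = \frac{625}{4822416}$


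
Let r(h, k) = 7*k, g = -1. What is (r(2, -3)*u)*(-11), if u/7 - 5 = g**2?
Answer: 9702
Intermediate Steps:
u = 42 (u = 35 + 7*(-1)**2 = 35 + 7*1 = 35 + 7 = 42)
(r(2, -3)*u)*(-11) = ((7*(-3))*42)*(-11) = -21*42*(-11) = -882*(-11) = 9702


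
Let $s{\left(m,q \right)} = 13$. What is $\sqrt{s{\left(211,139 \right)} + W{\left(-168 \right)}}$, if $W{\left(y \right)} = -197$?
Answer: $2 i \sqrt{46} \approx 13.565 i$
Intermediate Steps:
$\sqrt{s{\left(211,139 \right)} + W{\left(-168 \right)}} = \sqrt{13 - 197} = \sqrt{-184} = 2 i \sqrt{46}$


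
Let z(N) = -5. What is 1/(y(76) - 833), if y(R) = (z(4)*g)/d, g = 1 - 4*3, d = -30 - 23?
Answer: -53/44204 ≈ -0.0011990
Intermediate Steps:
d = -53
g = -11 (g = 1 - 12 = -11)
y(R) = -55/53 (y(R) = -5*(-11)/(-53) = 55*(-1/53) = -55/53)
1/(y(76) - 833) = 1/(-55/53 - 833) = 1/(-44204/53) = -53/44204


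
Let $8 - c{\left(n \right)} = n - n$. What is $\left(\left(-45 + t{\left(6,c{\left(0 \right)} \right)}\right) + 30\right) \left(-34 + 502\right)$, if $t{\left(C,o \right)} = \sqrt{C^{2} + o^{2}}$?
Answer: $-2340$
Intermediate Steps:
$c{\left(n \right)} = 8$ ($c{\left(n \right)} = 8 - \left(n - n\right) = 8 - 0 = 8 + 0 = 8$)
$\left(\left(-45 + t{\left(6,c{\left(0 \right)} \right)}\right) + 30\right) \left(-34 + 502\right) = \left(\left(-45 + \sqrt{6^{2} + 8^{2}}\right) + 30\right) \left(-34 + 502\right) = \left(\left(-45 + \sqrt{36 + 64}\right) + 30\right) 468 = \left(\left(-45 + \sqrt{100}\right) + 30\right) 468 = \left(\left(-45 + 10\right) + 30\right) 468 = \left(-35 + 30\right) 468 = \left(-5\right) 468 = -2340$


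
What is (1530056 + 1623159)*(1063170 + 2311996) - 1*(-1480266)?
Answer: 10642625538956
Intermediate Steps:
(1530056 + 1623159)*(1063170 + 2311996) - 1*(-1480266) = 3153215*3375166 + 1480266 = 10642624058690 + 1480266 = 10642625538956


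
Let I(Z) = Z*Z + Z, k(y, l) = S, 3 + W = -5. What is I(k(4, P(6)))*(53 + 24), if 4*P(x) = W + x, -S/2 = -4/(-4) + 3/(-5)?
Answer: -308/25 ≈ -12.320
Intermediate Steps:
W = -8 (W = -3 - 5 = -8)
S = -⅘ (S = -2*(-4/(-4) + 3/(-5)) = -2*(-4*(-¼) + 3*(-⅕)) = -2*(1 - ⅗) = -2*⅖ = -⅘ ≈ -0.80000)
P(x) = -2 + x/4 (P(x) = (-8 + x)/4 = -2 + x/4)
k(y, l) = -⅘
I(Z) = Z + Z² (I(Z) = Z² + Z = Z + Z²)
I(k(4, P(6)))*(53 + 24) = (-4*(1 - ⅘)/5)*(53 + 24) = -⅘*⅕*77 = -4/25*77 = -308/25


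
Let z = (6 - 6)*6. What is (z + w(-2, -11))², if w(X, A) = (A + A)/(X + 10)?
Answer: 121/16 ≈ 7.5625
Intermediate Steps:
w(X, A) = 2*A/(10 + X) (w(X, A) = (2*A)/(10 + X) = 2*A/(10 + X))
z = 0 (z = 0*6 = 0)
(z + w(-2, -11))² = (0 + 2*(-11)/(10 - 2))² = (0 + 2*(-11)/8)² = (0 + 2*(-11)*(⅛))² = (0 - 11/4)² = (-11/4)² = 121/16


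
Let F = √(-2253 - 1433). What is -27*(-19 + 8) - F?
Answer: 297 - I*√3686 ≈ 297.0 - 60.712*I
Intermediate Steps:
F = I*√3686 (F = √(-3686) = I*√3686 ≈ 60.712*I)
-27*(-19 + 8) - F = -27*(-19 + 8) - I*√3686 = -27*(-11) - I*√3686 = 297 - I*√3686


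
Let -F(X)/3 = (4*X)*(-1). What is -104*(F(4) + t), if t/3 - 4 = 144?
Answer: -51168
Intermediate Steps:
F(X) = 12*X (F(X) = -3*4*X*(-1) = -(-12)*X = 12*X)
t = 444 (t = 12 + 3*144 = 12 + 432 = 444)
-104*(F(4) + t) = -104*(12*4 + 444) = -104*(48 + 444) = -104*492 = -51168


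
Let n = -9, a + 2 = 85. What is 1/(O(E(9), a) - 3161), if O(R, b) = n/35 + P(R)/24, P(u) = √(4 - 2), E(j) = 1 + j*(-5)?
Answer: -1115291520/3525723282743 - 14700*√2/3525723282743 ≈ -0.00031634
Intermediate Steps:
a = 83 (a = -2 + 85 = 83)
E(j) = 1 - 5*j
P(u) = √2
O(R, b) = -9/35 + √2/24
1/(O(E(9), a) - 3161) = 1/((-9/35 + √2/24) - 3161) = 1/(-110644/35 + √2/24)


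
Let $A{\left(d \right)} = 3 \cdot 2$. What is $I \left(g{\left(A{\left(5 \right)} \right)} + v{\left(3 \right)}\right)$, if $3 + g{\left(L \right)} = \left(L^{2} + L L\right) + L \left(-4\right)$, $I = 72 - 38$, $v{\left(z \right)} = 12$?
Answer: $1938$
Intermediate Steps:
$I = 34$
$A{\left(d \right)} = 6$
$g{\left(L \right)} = -3 - 4 L + 2 L^{2}$ ($g{\left(L \right)} = -3 + \left(\left(L^{2} + L L\right) + L \left(-4\right)\right) = -3 - \left(- 2 L^{2} + 4 L\right) = -3 + \left(2 L^{2} - 4 L\right) = -3 + \left(- 4 L + 2 L^{2}\right) = -3 - 4 L + 2 L^{2}$)
$I \left(g{\left(A{\left(5 \right)} \right)} + v{\left(3 \right)}\right) = 34 \left(\left(-3 - 24 + 2 \cdot 6^{2}\right) + 12\right) = 34 \left(\left(-3 - 24 + 2 \cdot 36\right) + 12\right) = 34 \left(\left(-3 - 24 + 72\right) + 12\right) = 34 \left(45 + 12\right) = 34 \cdot 57 = 1938$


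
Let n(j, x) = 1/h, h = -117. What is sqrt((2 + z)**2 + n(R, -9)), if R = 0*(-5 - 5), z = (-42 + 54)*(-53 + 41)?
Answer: sqrt(30669431)/39 ≈ 142.00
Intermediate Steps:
z = -144 (z = 12*(-12) = -144)
R = 0 (R = 0*(-10) = 0)
n(j, x) = -1/117 (n(j, x) = 1/(-117) = -1/117)
sqrt((2 + z)**2 + n(R, -9)) = sqrt((2 - 144)**2 - 1/117) = sqrt((-142)**2 - 1/117) = sqrt(20164 - 1/117) = sqrt(2359187/117) = sqrt(30669431)/39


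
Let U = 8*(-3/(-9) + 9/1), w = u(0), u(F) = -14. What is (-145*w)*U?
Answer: 454720/3 ≈ 1.5157e+5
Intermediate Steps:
w = -14
U = 224/3 (U = 8*(-3*(-⅑) + 9*1) = 8*(⅓ + 9) = 8*(28/3) = 224/3 ≈ 74.667)
(-145*w)*U = -145*(-14)*(224/3) = 2030*(224/3) = 454720/3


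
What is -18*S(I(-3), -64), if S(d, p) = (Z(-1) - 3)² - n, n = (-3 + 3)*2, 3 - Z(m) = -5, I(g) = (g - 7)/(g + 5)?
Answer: -450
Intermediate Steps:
I(g) = (-7 + g)/(5 + g)
Z(m) = 8 (Z(m) = 3 - 1*(-5) = 3 + 5 = 8)
n = 0 (n = 0*2 = 0)
S(d, p) = 25 (S(d, p) = (8 - 3)² - 1*0 = 5² + 0 = 25 + 0 = 25)
-18*S(I(-3), -64) = -18*25 = -450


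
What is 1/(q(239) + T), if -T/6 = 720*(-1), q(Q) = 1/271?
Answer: 271/1170721 ≈ 0.00023148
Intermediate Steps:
q(Q) = 1/271
T = 4320 (T = -4320*(-1) = -6*(-720) = 4320)
1/(q(239) + T) = 1/(1/271 + 4320) = 1/(1170721/271) = 271/1170721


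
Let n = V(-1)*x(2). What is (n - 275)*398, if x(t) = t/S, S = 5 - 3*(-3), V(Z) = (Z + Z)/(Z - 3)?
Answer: -765951/7 ≈ -1.0942e+5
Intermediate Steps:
V(Z) = 2*Z/(-3 + Z) (V(Z) = (2*Z)/(-3 + Z) = 2*Z/(-3 + Z))
S = 14 (S = 5 + 9 = 14)
x(t) = t/14
n = 1/14 (n = (2*(-1)/(-3 - 1))*((1/14)*2) = (2*(-1)/(-4))*(⅐) = (2*(-1)*(-¼))*(⅐) = (½)*(⅐) = 1/14 ≈ 0.071429)
(n - 275)*398 = (1/14 - 275)*398 = -3849/14*398 = -765951/7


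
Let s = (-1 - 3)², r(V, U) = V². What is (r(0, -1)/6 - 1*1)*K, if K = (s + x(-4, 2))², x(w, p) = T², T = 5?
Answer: -1681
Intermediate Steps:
x(w, p) = 25 (x(w, p) = 5² = 25)
s = 16 (s = (-4)² = 16)
K = 1681 (K = (16 + 25)² = 41² = 1681)
(r(0, -1)/6 - 1*1)*K = (0²/6 - 1*1)*1681 = (0*(⅙) - 1)*1681 = (0 - 1)*1681 = -1*1681 = -1681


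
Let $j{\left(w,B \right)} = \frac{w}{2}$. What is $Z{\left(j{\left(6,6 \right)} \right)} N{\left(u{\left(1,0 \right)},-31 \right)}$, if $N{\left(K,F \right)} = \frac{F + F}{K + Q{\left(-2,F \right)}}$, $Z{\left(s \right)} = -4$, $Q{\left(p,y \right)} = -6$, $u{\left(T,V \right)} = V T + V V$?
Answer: $- \frac{124}{3} \approx -41.333$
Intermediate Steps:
$u{\left(T,V \right)} = V^{2} + T V$ ($u{\left(T,V \right)} = T V + V^{2} = V^{2} + T V$)
$j{\left(w,B \right)} = \frac{w}{2}$ ($j{\left(w,B \right)} = w \frac{1}{2} = \frac{w}{2}$)
$N{\left(K,F \right)} = \frac{2 F}{-6 + K}$ ($N{\left(K,F \right)} = \frac{F + F}{K - 6} = \frac{2 F}{-6 + K}$)
$Z{\left(j{\left(6,6 \right)} \right)} N{\left(u{\left(1,0 \right)},-31 \right)} = - 4 \cdot 2 \left(-31\right) \frac{1}{-6 + 0 \left(1 + 0\right)} = - 4 \cdot 2 \left(-31\right) \frac{1}{-6 + 0 \cdot 1} = - 4 \cdot 2 \left(-31\right) \frac{1}{-6 + 0} = - 4 \cdot 2 \left(-31\right) \frac{1}{-6} = - 4 \cdot 2 \left(-31\right) \left(- \frac{1}{6}\right) = \left(-4\right) \frac{31}{3} = - \frac{124}{3}$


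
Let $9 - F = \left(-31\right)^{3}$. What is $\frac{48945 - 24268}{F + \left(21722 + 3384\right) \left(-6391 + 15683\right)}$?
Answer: $\frac{24677}{233314752} \approx 0.00010577$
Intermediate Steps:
$F = 29800$ ($F = 9 - \left(-31\right)^{3} = 9 - -29791 = 9 + 29791 = 29800$)
$\frac{48945 - 24268}{F + \left(21722 + 3384\right) \left(-6391 + 15683\right)} = \frac{48945 - 24268}{29800 + \left(21722 + 3384\right) \left(-6391 + 15683\right)} = \frac{24677}{29800 + 25106 \cdot 9292} = \frac{24677}{29800 + 233284952} = \frac{24677}{233314752}$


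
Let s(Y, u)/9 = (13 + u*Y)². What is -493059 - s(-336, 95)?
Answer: -9163002900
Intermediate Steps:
s(Y, u) = 9*(13 + Y*u)² (s(Y, u) = 9*(13 + u*Y)² = 9*(13 + Y*u)²)
-493059 - s(-336, 95) = -493059 - 9*(13 - 336*95)² = -493059 - 9*(13 - 31920)² = -493059 - 9*(-31907)² = -493059 - 9*1018056649 = -493059 - 1*9162509841 = -493059 - 9162509841 = -9163002900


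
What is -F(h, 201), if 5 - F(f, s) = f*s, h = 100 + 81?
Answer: 36376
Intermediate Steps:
h = 181
F(f, s) = 5 - f*s
-F(h, 201) = -(5 - 1*181*201) = -(5 - 36381) = -1*(-36376) = 36376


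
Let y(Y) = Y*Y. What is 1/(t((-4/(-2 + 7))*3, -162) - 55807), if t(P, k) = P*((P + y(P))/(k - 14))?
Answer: -1375/76734562 ≈ -1.7919e-5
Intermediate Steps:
y(Y) = Y²
t(P, k) = P*(P + P²)/(-14 + k) (t(P, k) = P*((P + P²)/(k - 14)) = P*((P + P²)/(-14 + k)) = P*(P + P²)/(-14 + k))
1/(t((-4/(-2 + 7))*3, -162) - 55807) = 1/(((-4/(-2 + 7))*3)²*(1 + (-4/(-2 + 7))*3)/(-14 - 162) - 55807) = 1/(((-4/5)*3)²*(1 + (-4/5)*3)/(-176) - 55807) = 1/((((⅕)*(-4))*3)²*(-1/176)*(1 + ((⅕)*(-4))*3) - 55807) = 1/((-⅘*3)²*(-1/176)*(1 - ⅘*3) - 55807) = 1/((-12/5)²*(-1/176)*(1 - 12/5) - 55807) = 1/((144/25)*(-1/176)*(-7/5) - 55807) = 1/(63/1375 - 55807) = 1/(-76734562/1375) = -1375/76734562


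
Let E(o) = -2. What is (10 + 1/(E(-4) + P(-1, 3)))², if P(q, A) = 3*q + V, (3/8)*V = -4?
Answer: 218089/2209 ≈ 98.728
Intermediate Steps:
V = -32/3 (V = (8/3)*(-4) = -32/3 ≈ -10.667)
P(q, A) = -32/3 + 3*q (P(q, A) = 3*q - 32/3 = -32/3 + 3*q)
(10 + 1/(E(-4) + P(-1, 3)))² = (10 + 1/(-2 + (-32/3 + 3*(-1))))² = (10 + 1/(-2 + (-32/3 - 3)))² = (10 + 1/(-2 - 41/3))² = (10 + 1/(-47/3))² = (10 - 3/47)² = (467/47)² = 218089/2209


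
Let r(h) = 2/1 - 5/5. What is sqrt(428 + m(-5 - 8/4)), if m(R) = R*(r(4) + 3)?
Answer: 20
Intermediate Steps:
r(h) = 1 (r(h) = 2*1 - 5*1/5 = 2 - 1 = 1)
m(R) = 4*R (m(R) = R*(1 + 3) = R*4 = 4*R)
sqrt(428 + m(-5 - 8/4)) = sqrt(428 + 4*(-5 - 8/4)) = sqrt(428 + 4*(-5 - 1*2)) = sqrt(428 + 4*(-5 - 2)) = sqrt(428 + 4*(-7)) = sqrt(428 - 28) = sqrt(400) = 20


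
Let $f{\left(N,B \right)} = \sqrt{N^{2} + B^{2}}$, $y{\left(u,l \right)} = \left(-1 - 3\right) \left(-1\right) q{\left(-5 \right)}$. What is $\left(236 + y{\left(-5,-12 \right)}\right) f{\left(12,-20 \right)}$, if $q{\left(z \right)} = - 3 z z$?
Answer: $- 256 \sqrt{34} \approx -1492.7$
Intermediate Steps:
$q{\left(z \right)} = - 3 z^{2}$
$y{\left(u,l \right)} = -300$ ($y{\left(u,l \right)} = \left(-1 - 3\right) \left(-1\right) \left(- 3 \left(-5\right)^{2}\right) = \left(-4\right) \left(-1\right) \left(\left(-3\right) 25\right) = 4 \left(-75\right) = -300$)
$f{\left(N,B \right)} = \sqrt{B^{2} + N^{2}}$
$\left(236 + y{\left(-5,-12 \right)}\right) f{\left(12,-20 \right)} = \left(236 - 300\right) \sqrt{\left(-20\right)^{2} + 12^{2}} = - 64 \sqrt{400 + 144} = - 64 \sqrt{544} = - 64 \cdot 4 \sqrt{34} = - 256 \sqrt{34}$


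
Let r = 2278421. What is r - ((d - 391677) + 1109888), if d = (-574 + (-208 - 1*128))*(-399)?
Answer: 1197120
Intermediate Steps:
d = 363090 (d = (-574 + (-208 - 128))*(-399) = (-574 - 336)*(-399) = -910*(-399) = 363090)
r - ((d - 391677) + 1109888) = 2278421 - ((363090 - 391677) + 1109888) = 2278421 - (-28587 + 1109888) = 2278421 - 1*1081301 = 2278421 - 1081301 = 1197120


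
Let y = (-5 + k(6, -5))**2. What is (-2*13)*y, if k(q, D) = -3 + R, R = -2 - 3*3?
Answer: -9386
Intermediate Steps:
R = -11 (R = -2 - 9 = -11)
k(q, D) = -14 (k(q, D) = -3 - 11 = -14)
y = 361 (y = (-5 - 14)**2 = (-19)**2 = 361)
(-2*13)*y = -2*13*361 = -26*361 = -9386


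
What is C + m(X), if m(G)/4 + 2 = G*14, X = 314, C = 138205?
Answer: 155781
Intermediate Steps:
m(G) = -8 + 56*G (m(G) = -8 + 4*(G*14) = -8 + 4*(14*G) = -8 + 56*G)
C + m(X) = 138205 + (-8 + 56*314) = 138205 + (-8 + 17584) = 138205 + 17576 = 155781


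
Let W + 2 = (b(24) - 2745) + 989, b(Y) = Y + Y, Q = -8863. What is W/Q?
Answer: 1710/8863 ≈ 0.19294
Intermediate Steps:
b(Y) = 2*Y
W = -1710 (W = -2 + ((2*24 - 2745) + 989) = -2 + ((48 - 2745) + 989) = -2 + (-2697 + 989) = -2 - 1708 = -1710)
W/Q = -1710/(-8863) = -1710*(-1/8863) = 1710/8863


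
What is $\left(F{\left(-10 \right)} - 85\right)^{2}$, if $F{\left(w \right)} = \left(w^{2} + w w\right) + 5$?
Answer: $14400$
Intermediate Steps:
$F{\left(w \right)} = 5 + 2 w^{2}$ ($F{\left(w \right)} = \left(w^{2} + w^{2}\right) + 5 = 2 w^{2} + 5 = 5 + 2 w^{2}$)
$\left(F{\left(-10 \right)} - 85\right)^{2} = \left(\left(5 + 2 \left(-10\right)^{2}\right) - 85\right)^{2} = \left(\left(5 + 2 \cdot 100\right) - 85\right)^{2} = \left(\left(5 + 200\right) - 85\right)^{2} = \left(205 - 85\right)^{2} = 120^{2} = 14400$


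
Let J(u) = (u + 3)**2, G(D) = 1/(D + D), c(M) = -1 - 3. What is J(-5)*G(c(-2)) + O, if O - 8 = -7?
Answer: 1/2 ≈ 0.50000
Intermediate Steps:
O = 1 (O = 8 - 7 = 1)
c(M) = -4
G(D) = 1/(2*D)
J(u) = (3 + u)**2
J(-5)*G(c(-2)) + O = (3 - 5)**2*((1/2)/(-4)) + 1 = (-2)**2*((1/2)*(-1/4)) + 1 = 4*(-1/8) + 1 = -1/2 + 1 = 1/2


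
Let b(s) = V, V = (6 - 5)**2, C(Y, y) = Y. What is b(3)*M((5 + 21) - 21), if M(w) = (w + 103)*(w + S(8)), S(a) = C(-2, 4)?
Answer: 324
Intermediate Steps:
V = 1 (V = 1**2 = 1)
S(a) = -2
M(w) = (-2 + w)*(103 + w) (M(w) = (w + 103)*(w - 2) = (103 + w)*(-2 + w) = (-2 + w)*(103 + w))
b(s) = 1
b(3)*M((5 + 21) - 21) = 1*(-206 + ((5 + 21) - 21)**2 + 101*((5 + 21) - 21)) = 1*(-206 + (26 - 21)**2 + 101*(26 - 21)) = 1*(-206 + 5**2 + 101*5) = 1*(-206 + 25 + 505) = 1*324 = 324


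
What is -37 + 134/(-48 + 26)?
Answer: -474/11 ≈ -43.091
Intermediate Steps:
-37 + 134/(-48 + 26) = -37 + 134/(-22) = -37 - 1/22*134 = -37 - 67/11 = -474/11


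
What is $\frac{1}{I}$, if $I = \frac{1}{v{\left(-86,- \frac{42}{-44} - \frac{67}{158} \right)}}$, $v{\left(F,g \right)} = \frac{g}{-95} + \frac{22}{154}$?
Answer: $\frac{79328}{577885} \approx 0.13727$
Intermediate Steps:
$v{\left(F,g \right)} = \frac{1}{7} - \frac{g}{95}$ ($v{\left(F,g \right)} = g \left(- \frac{1}{95}\right) + 22 \cdot \frac{1}{154} = - \frac{g}{95} + \frac{1}{7} = \frac{1}{7} - \frac{g}{95}$)
$I = \frac{577885}{79328}$ ($I = \frac{1}{\frac{1}{7} - \frac{- \frac{42}{-44} - \frac{67}{158}}{95}} = \frac{1}{\frac{1}{7} - \frac{\left(-42\right) \left(- \frac{1}{44}\right) - \frac{67}{158}}{95}} = \frac{1}{\frac{1}{7} - \frac{\frac{21}{22} - \frac{67}{158}}{95}} = \frac{1}{\frac{1}{7} - \frac{461}{82555}} = \frac{1}{\frac{79328}{577885}} = \frac{577885}{79328} \approx 7.2848$)
$\frac{1}{I} = \frac{1}{\frac{577885}{79328}} = \frac{79328}{577885}$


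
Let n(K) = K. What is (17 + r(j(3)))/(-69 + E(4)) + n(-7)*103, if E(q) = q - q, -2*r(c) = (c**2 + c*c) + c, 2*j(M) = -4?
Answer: -49763/69 ≈ -721.20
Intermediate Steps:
j(M) = -2 (j(M) = (1/2)*(-4) = -2)
r(c) = -c**2 - c/2 (r(c) = -((c**2 + c*c) + c)/2 = -((c**2 + c**2) + c)/2 = -(2*c**2 + c)/2 = -(c + 2*c**2)/2 = -c**2 - c/2)
E(q) = 0
(17 + r(j(3)))/(-69 + E(4)) + n(-7)*103 = (17 - 1*(-2)*(1/2 - 2))/(-69 + 0) - 7*103 = (17 - 1*(-2)*(-3/2))/(-69) - 721 = (17 - 3)*(-1/69) - 721 = 14*(-1/69) - 721 = -14/69 - 721 = -49763/69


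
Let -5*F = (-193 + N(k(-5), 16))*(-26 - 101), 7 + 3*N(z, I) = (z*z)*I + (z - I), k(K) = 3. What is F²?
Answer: 133564249/9 ≈ 1.4840e+7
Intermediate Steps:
N(z, I) = -7/3 - I/3 + z/3 + I*z²/3 (N(z, I) = -7/3 + ((z*z)*I + (z - I))/3 = -7/3 + (z²*I + (z - I))/3 = -7/3 + (I*z² + (z - I))/3 = -7/3 + (z - I + I*z²)/3 = -7/3 + (-I/3 + z/3 + I*z²/3) = -7/3 - I/3 + z/3 + I*z²/3)
F = -11557/3 (F = -(-193 + (-7/3 - ⅓*16 + (⅓)*3 + (⅓)*16*3²))*(-26 - 101)/5 = -(-193 + (-7/3 - 16/3 + 1 + (⅓)*16*9))*(-127)/5 = -(-193 + (-7/3 - 16/3 + 1 + 48))*(-127)/5 = -(-193 + 124/3)*(-127)/5 = -(-91)*(-127)/3 = -⅕*57785/3 = -11557/3 ≈ -3852.3)
F² = (-11557/3)² = 133564249/9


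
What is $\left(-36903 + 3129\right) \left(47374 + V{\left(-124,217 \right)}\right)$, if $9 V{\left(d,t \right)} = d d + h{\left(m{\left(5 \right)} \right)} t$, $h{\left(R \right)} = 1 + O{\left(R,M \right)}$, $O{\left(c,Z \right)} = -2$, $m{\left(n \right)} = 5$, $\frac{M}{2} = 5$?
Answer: $-1656896150$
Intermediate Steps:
$M = 10$ ($M = 2 \cdot 5 = 10$)
$h{\left(R \right)} = -1$ ($h{\left(R \right)} = 1 - 2 = -1$)
$V{\left(d,t \right)} = - \frac{t}{9} + \frac{d^{2}}{9}$ ($V{\left(d,t \right)} = \frac{d d - t}{9} = \frac{d^{2} - t}{9} = - \frac{t}{9} + \frac{d^{2}}{9}$)
$\left(-36903 + 3129\right) \left(47374 + V{\left(-124,217 \right)}\right) = \left(-36903 + 3129\right) \left(47374 + \left(\left(- \frac{1}{9}\right) 217 + \frac{\left(-124\right)^{2}}{9}\right)\right) = - 33774 \left(47374 + \left(- \frac{217}{9} + \frac{1}{9} \cdot 15376\right)\right) = - 33774 \left(47374 + \left(- \frac{217}{9} + \frac{15376}{9}\right)\right) = - 33774 \left(47374 + \frac{5053}{3}\right) = \left(-33774\right) \frac{147175}{3} = -1656896150$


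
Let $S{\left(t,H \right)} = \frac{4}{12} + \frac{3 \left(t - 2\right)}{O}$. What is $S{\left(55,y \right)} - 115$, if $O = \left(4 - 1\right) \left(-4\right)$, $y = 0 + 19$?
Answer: $- \frac{1535}{12} \approx -127.92$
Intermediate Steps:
$y = 19$
$O = -12$ ($O = 3 \left(-4\right) = -12$)
$S{\left(t,H \right)} = \frac{5}{6} - \frac{t}{4}$ ($S{\left(t,H \right)} = \frac{4}{12} + \frac{3 \left(t - 2\right)}{-12} = 4 \cdot \frac{1}{12} + 3 \left(-2 + t\right) \left(- \frac{1}{12}\right) = \frac{1}{3} + \left(-6 + 3 t\right) \left(- \frac{1}{12}\right) = \frac{1}{3} - \left(- \frac{1}{2} + \frac{t}{4}\right) = \frac{5}{6} - \frac{t}{4}$)
$S{\left(55,y \right)} - 115 = \left(\frac{5}{6} - \frac{55}{4}\right) - 115 = - \frac{155}{12} - 115 = - \frac{1535}{12}$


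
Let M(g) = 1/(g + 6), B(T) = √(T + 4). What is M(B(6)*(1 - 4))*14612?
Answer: -14612/9 - 7306*√10/9 ≈ -4190.6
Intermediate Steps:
B(T) = √(4 + T)
M(g) = 1/(6 + g)
M(B(6)*(1 - 4))*14612 = 14612/(6 + √(4 + 6)*(1 - 4)) = 14612/(6 + √10*(-3)) = 14612/(6 - 3*√10)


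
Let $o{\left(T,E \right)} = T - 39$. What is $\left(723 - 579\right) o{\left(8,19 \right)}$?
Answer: $-4464$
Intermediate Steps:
$o{\left(T,E \right)} = -39 + T$
$\left(723 - 579\right) o{\left(8,19 \right)} = \left(723 - 579\right) \left(-39 + 8\right) = 144 \left(-31\right) = -4464$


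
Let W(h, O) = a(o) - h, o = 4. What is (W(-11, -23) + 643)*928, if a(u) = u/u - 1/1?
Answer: 606912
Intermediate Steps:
a(u) = 0 (a(u) = 1 - 1*1 = 1 - 1 = 0)
W(h, O) = -h (W(h, O) = 0 - h = -h)
(W(-11, -23) + 643)*928 = (-1*(-11) + 643)*928 = (11 + 643)*928 = 654*928 = 606912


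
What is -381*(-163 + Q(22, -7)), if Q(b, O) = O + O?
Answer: 67437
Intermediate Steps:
Q(b, O) = 2*O
-381*(-163 + Q(22, -7)) = -381*(-163 + 2*(-7)) = -381*(-163 - 14) = -381*(-177) = 67437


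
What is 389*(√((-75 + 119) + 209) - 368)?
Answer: -143152 + 389*√253 ≈ -1.3696e+5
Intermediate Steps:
389*(√((-75 + 119) + 209) - 368) = 389*(√(44 + 209) - 368) = 389*(√253 - 368) = 389*(-368 + √253) = -143152 + 389*√253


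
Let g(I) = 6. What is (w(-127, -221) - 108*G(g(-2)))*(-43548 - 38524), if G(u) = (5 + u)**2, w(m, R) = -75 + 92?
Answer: 1071121672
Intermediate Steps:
w(m, R) = 17
(w(-127, -221) - 108*G(g(-2)))*(-43548 - 38524) = (17 - 108*(5 + 6)**2)*(-43548 - 38524) = (17 - 108*11**2)*(-82072) = (17 - 108*121)*(-82072) = (17 - 13068)*(-82072) = -13051*(-82072) = 1071121672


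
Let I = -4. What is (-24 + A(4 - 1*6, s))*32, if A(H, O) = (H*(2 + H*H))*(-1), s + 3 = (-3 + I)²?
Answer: -384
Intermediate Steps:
s = 46 (s = -3 + (-3 - 4)² = -3 + (-7)² = -3 + 49 = 46)
A(H, O) = -H*(2 + H²) (A(H, O) = (H*(2 + H²))*(-1) = -H*(2 + H²))
(-24 + A(4 - 1*6, s))*32 = (-24 - (4 - 1*6)*(2 + (4 - 1*6)²))*32 = (-24 - (4 - 6)*(2 + (4 - 6)²))*32 = (-24 - 1*(-2)*(2 + (-2)²))*32 = (-24 - 1*(-2)*(2 + 4))*32 = (-24 - 1*(-2)*6)*32 = (-24 + 12)*32 = -12*32 = -384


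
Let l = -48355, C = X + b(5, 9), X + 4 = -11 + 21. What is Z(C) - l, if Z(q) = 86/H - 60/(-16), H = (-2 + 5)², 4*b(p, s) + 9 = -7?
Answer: 1741259/36 ≈ 48368.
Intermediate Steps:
b(p, s) = -4 (b(p, s) = -9/4 + (¼)*(-7) = -9/4 - 7/4 = -4)
H = 9 (H = 3² = 9)
X = 6 (X = -4 + (-11 + 21) = -4 + 10 = 6)
C = 2 (C = 6 - 4 = 2)
Z(q) = 479/36 (Z(q) = 86/9 - 60/(-16) = 86*(⅑) - 60*(-1/16) = 86/9 + 15/4 = 479/36)
Z(C) - l = 479/36 - 1*(-48355) = 479/36 + 48355 = 1741259/36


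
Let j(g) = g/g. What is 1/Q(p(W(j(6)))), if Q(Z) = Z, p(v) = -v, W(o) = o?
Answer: -1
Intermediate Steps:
j(g) = 1
1/Q(p(W(j(6)))) = 1/(-1*1) = 1/(-1) = -1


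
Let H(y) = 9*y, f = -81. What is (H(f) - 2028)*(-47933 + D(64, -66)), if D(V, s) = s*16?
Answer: 135062673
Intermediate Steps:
D(V, s) = 16*s
(H(f) - 2028)*(-47933 + D(64, -66)) = (9*(-81) - 2028)*(-47933 + 16*(-66)) = (-729 - 2028)*(-47933 - 1056) = -2757*(-48989) = 135062673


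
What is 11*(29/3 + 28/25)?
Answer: 8899/75 ≈ 118.65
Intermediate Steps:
11*(29/3 + 28/25) = 11*(809/75) = 8899/75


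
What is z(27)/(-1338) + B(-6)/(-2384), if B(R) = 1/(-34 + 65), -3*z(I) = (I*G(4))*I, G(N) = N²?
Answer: 47889569/16480592 ≈ 2.9058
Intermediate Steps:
z(I) = -16*I²/3 (z(I) = -I*4²*I/3 = -I*16*I/3 = -16*I*I/3 = -16*I²/3)
B(R) = 1/31
z(27)/(-1338) + B(-6)/(-2384) = -16/3*27²/(-1338) + (1/31)/(-2384) = -16/3*729*(-1/1338) + (1/31)*(-1/2384) = -3888*(-1/1338) - 1/73904 = 648/223 - 1/73904 = 47889569/16480592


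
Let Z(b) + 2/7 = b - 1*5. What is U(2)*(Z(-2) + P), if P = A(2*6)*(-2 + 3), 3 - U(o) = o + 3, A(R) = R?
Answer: -66/7 ≈ -9.4286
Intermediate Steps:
Z(b) = -37/7 + b (Z(b) = -2/7 + (b - 1*5) = -2/7 + (b - 5) = -2/7 + (-5 + b) = -37/7 + b)
U(o) = -o (U(o) = 3 - (o + 3) = 3 - (3 + o) = 3 + (-3 - o) = -o)
P = 12 (P = (2*6)*(-2 + 3) = 12*1 = 12)
U(2)*(Z(-2) + P) = (-1*2)*((-37/7 - 2) + 12) = -2*(-51/7 + 12) = -2*33/7 = -66/7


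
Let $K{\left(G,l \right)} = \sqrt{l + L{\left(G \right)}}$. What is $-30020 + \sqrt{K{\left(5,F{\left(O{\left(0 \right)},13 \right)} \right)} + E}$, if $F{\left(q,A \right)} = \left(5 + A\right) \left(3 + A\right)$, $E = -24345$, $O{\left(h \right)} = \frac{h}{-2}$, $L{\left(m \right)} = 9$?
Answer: $-30020 + i \sqrt{24345 - 3 \sqrt{33}} \approx -30020.0 + 155.97 i$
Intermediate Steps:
$O{\left(h \right)} = - \frac{h}{2}$ ($O{\left(h \right)} = h \left(- \frac{1}{2}\right) = - \frac{h}{2}$)
$F{\left(q,A \right)} = \left(3 + A\right) \left(5 + A\right)$
$K{\left(G,l \right)} = \sqrt{9 + l}$ ($K{\left(G,l \right)} = \sqrt{l + 9} = \sqrt{9 + l}$)
$-30020 + \sqrt{K{\left(5,F{\left(O{\left(0 \right)},13 \right)} \right)} + E} = -30020 + \sqrt{\sqrt{9 + \left(15 + 13^{2} + 8 \cdot 13\right)} - 24345} = -30020 + \sqrt{\sqrt{9 + \left(15 + 169 + 104\right)} - 24345} = -30020 + \sqrt{\sqrt{9 + 288} - 24345} = -30020 + \sqrt{\sqrt{297} - 24345} = -30020 + \sqrt{3 \sqrt{33} - 24345} = -30020 + \sqrt{-24345 + 3 \sqrt{33}}$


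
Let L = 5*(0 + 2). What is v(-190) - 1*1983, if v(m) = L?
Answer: -1973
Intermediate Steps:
L = 10 (L = 5*2 = 10)
v(m) = 10
v(-190) - 1*1983 = 10 - 1*1983 = 10 - 1983 = -1973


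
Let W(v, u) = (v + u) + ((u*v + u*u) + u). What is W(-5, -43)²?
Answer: 3892729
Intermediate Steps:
W(v, u) = v + u² + 2*u + u*v (W(v, u) = (u + v) + ((u*v + u²) + u) = (u + v) + ((u² + u*v) + u) = (u + v) + (u + u² + u*v) = v + u² + 2*u + u*v)
W(-5, -43)² = (-5 + (-43)² + 2*(-43) - 43*(-5))² = (-5 + 1849 - 86 + 215)² = 1973² = 3892729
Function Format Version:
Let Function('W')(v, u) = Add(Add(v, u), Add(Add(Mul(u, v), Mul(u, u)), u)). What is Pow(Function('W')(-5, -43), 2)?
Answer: 3892729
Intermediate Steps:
Function('W')(v, u) = Add(v, Pow(u, 2), Mul(2, u), Mul(u, v)) (Function('W')(v, u) = Add(Add(u, v), Add(Add(Mul(u, v), Pow(u, 2)), u)) = Add(Add(u, v), Add(Add(Pow(u, 2), Mul(u, v)), u)) = Add(Add(u, v), Add(u, Pow(u, 2), Mul(u, v))) = Add(v, Pow(u, 2), Mul(2, u), Mul(u, v)))
Pow(Function('W')(-5, -43), 2) = Pow(Add(-5, Pow(-43, 2), Mul(2, -43), Mul(-43, -5)), 2) = Pow(Add(-5, 1849, -86, 215), 2) = Pow(1973, 2) = 3892729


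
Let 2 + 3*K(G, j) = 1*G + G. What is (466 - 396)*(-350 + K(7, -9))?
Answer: -24220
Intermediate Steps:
K(G, j) = -⅔ + 2*G/3 (K(G, j) = -⅔ + (1*G + G)/3 = -⅔ + (G + G)/3 = -⅔ + (2*G)/3 = -⅔ + 2*G/3)
(466 - 396)*(-350 + K(7, -9)) = (466 - 396)*(-350 + (-⅔ + (⅔)*7)) = 70*(-350 + (-⅔ + 14/3)) = 70*(-350 + 4) = 70*(-346) = -24220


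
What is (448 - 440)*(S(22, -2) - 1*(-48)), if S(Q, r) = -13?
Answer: 280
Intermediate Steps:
(448 - 440)*(S(22, -2) - 1*(-48)) = (448 - 440)*(-13 - 1*(-48)) = 8*(-13 + 48) = 8*35 = 280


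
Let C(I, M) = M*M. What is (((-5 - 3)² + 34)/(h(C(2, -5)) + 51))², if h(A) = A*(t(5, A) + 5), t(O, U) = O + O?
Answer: 2401/45369 ≈ 0.052922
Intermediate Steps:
C(I, M) = M²
t(O, U) = 2*O
h(A) = 15*A (h(A) = A*(2*5 + 5) = A*(10 + 5) = A*15 = 15*A)
(((-5 - 3)² + 34)/(h(C(2, -5)) + 51))² = (((-5 - 3)² + 34)/(15*(-5)² + 51))² = (((-8)² + 34)/(15*25 + 51))² = ((64 + 34)/(375 + 51))² = (98/426)² = (98*(1/426))² = (49/213)² = 2401/45369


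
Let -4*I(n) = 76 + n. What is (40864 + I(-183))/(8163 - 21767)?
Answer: -163563/54416 ≈ -3.0058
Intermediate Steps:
I(n) = -19 - n/4 (I(n) = -(76 + n)/4 = -19 - n/4)
(40864 + I(-183))/(8163 - 21767) = (40864 + (-19 - 1/4*(-183)))/(8163 - 21767) = (40864 + (-19 + 183/4))/(-13604) = (40864 + 107/4)*(-1/13604) = (163563/4)*(-1/13604) = -163563/54416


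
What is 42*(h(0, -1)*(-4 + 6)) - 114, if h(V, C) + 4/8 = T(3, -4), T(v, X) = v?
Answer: 96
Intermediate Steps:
h(V, C) = 5/2 (h(V, C) = -1/2 + 3 = 5/2)
42*(h(0, -1)*(-4 + 6)) - 114 = 42*(5*(-4 + 6)/2) - 114 = 42*((5/2)*2) - 114 = 42*5 - 114 = 210 - 114 = 96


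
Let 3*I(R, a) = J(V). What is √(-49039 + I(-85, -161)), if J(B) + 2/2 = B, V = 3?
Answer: I*√441345/3 ≈ 221.45*I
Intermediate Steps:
J(B) = -1 + B
I(R, a) = ⅔ (I(R, a) = (-1 + 3)/3 = (⅓)*2 = ⅔)
√(-49039 + I(-85, -161)) = √(-49039 + ⅔) = √(-147115/3) = I*√441345/3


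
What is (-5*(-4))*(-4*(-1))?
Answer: 80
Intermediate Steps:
(-5*(-4))*(-4*(-1)) = 20*4 = 80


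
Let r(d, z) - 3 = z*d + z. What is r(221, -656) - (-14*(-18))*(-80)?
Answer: -125469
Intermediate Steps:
r(d, z) = 3 + z + d*z (r(d, z) = 3 + (z*d + z) = 3 + (d*z + z) = 3 + (z + d*z) = 3 + z + d*z)
r(221, -656) - (-14*(-18))*(-80) = (3 - 656 + 221*(-656)) - (-14*(-18))*(-80) = (3 - 656 - 144976) - 252*(-80) = -145629 - 1*(-20160) = -145629 + 20160 = -125469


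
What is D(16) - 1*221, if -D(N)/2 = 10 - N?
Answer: -209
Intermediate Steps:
D(N) = -20 + 2*N (D(N) = -2*(10 - N) = -20 + 2*N)
D(16) - 1*221 = (-20 + 2*16) - 1*221 = (-20 + 32) - 221 = 12 - 221 = -209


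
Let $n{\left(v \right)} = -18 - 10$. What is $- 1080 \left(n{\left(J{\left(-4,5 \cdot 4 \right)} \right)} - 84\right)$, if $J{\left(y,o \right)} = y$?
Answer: $120960$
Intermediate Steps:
$n{\left(v \right)} = -28$
$- 1080 \left(n{\left(J{\left(-4,5 \cdot 4 \right)} \right)} - 84\right) = - 1080 \left(-28 - 84\right) = \left(-1080\right) \left(-112\right) = 120960$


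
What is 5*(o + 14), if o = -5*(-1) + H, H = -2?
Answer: 85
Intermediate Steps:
o = 3 (o = -5*(-1) - 2 = 5 - 2 = 3)
5*(o + 14) = 5*(3 + 14) = 5*17 = 85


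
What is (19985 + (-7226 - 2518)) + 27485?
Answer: 37726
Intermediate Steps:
(19985 + (-7226 - 2518)) + 27485 = (19985 - 9744) + 27485 = 10241 + 27485 = 37726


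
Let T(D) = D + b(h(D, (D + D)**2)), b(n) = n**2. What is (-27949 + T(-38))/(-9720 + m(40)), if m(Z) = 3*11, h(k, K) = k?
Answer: 26543/9687 ≈ 2.7401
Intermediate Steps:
m(Z) = 33
T(D) = D + D**2
(-27949 + T(-38))/(-9720 + m(40)) = (-27949 - 38*(1 - 38))/(-9720 + 33) = (-27949 - 38*(-37))/(-9687) = (-27949 + 1406)*(-1/9687) = -26543*(-1/9687) = 26543/9687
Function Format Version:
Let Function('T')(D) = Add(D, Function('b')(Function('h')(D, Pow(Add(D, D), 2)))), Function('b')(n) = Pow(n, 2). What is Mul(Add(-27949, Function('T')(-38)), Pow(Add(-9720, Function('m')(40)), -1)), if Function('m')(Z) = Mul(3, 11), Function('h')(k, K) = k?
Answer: Rational(26543, 9687) ≈ 2.7401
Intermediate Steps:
Function('m')(Z) = 33
Function('T')(D) = Add(D, Pow(D, 2))
Mul(Add(-27949, Function('T')(-38)), Pow(Add(-9720, Function('m')(40)), -1)) = Mul(Add(-27949, Mul(-38, Add(1, -38))), Pow(Add(-9720, 33), -1)) = Mul(Add(-27949, Mul(-38, -37)), Pow(-9687, -1)) = Mul(Add(-27949, 1406), Rational(-1, 9687)) = Mul(-26543, Rational(-1, 9687)) = Rational(26543, 9687)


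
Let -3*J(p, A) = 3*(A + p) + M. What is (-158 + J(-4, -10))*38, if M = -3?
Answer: -5434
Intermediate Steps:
J(p, A) = 1 - A - p (J(p, A) = -(3*(A + p) - 3)/3 = -((3*A + 3*p) - 3)/3 = -(-3 + 3*A + 3*p)/3 = 1 - A - p)
(-158 + J(-4, -10))*38 = (-158 + (1 - 1*(-10) - 1*(-4)))*38 = (-158 + (1 + 10 + 4))*38 = (-158 + 15)*38 = -143*38 = -5434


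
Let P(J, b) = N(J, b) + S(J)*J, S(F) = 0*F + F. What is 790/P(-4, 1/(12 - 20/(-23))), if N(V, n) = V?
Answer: 395/6 ≈ 65.833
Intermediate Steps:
S(F) = F (S(F) = 0 + F = F)
P(J, b) = J + J**2 (P(J, b) = J + J*J = J + J**2)
790/P(-4, 1/(12 - 20/(-23))) = 790/((-4*(1 - 4))) = 790/((-4*(-3))) = 790/12 = 790*(1/12) = 395/6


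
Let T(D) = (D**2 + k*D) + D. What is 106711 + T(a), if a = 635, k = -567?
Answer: 150526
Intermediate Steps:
T(D) = D**2 - 566*D (T(D) = (D**2 - 567*D) + D = D**2 - 566*D)
106711 + T(a) = 106711 + 635*(-566 + 635) = 106711 + 635*69 = 106711 + 43815 = 150526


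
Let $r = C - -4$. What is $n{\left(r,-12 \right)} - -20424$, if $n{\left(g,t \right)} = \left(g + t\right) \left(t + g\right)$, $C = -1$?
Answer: $20505$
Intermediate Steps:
$r = 3$ ($r = -1 - -4 = -1 + 4 = 3$)
$n{\left(g,t \right)} = \left(g + t\right)^{2}$ ($n{\left(g,t \right)} = \left(g + t\right) \left(g + t\right) = \left(g + t\right)^{2}$)
$n{\left(r,-12 \right)} - -20424 = \left(3 - 12\right)^{2} - -20424 = \left(-9\right)^{2} + 20424 = 81 + 20424 = 20505$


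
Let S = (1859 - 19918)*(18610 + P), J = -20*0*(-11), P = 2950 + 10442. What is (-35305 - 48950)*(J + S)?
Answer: 48692996562090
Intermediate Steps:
P = 13392
J = 0 (J = 0*(-11) = 0)
S = -577924118 (S = (1859 - 19918)*(18610 + 13392) = -18059*32002 = -577924118)
(-35305 - 48950)*(J + S) = (-35305 - 48950)*(0 - 577924118) = -84255*(-577924118) = 48692996562090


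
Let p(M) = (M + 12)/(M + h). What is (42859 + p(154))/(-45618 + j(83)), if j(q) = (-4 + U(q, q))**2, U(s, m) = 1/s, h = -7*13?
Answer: -18602249587/19791628983 ≈ -0.93991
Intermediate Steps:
h = -91
p(M) = (12 + M)/(-91 + M) (p(M) = (M + 12)/(M - 91) = (12 + M)/(-91 + M))
j(q) = (-4 + 1/q)**2
(42859 + p(154))/(-45618 + j(83)) = (42859 + (12 + 154)/(-91 + 154))/(-45618 + (-1 + 4*83)**2/83**2) = (42859 + 166/63)/(-45618 + (-1 + 332)**2/6889) = (42859 + (1/63)*166)/(-45618 + (1/6889)*331**2) = (42859 + 166/63)/(-45618 + (1/6889)*109561) = 2700283/(63*(-45618 + 109561/6889)) = 2700283/(63*(-314152841/6889)) = (2700283/63)*(-6889/314152841) = -18602249587/19791628983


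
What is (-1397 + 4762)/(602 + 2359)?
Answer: 3365/2961 ≈ 1.1364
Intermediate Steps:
(-1397 + 4762)/(602 + 2359) = 3365/2961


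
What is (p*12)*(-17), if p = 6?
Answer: -1224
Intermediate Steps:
(p*12)*(-17) = (6*12)*(-17) = 72*(-17) = -1224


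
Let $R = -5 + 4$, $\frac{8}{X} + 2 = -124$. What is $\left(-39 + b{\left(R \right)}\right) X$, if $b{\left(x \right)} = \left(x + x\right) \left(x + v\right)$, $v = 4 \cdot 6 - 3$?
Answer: $\frac{316}{63} \approx 5.0159$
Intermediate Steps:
$X = - \frac{4}{63}$ ($X = \frac{8}{-2 - 124} = \frac{8}{-126} = 8 \left(- \frac{1}{126}\right) = - \frac{4}{63} \approx -0.063492$)
$v = 21$ ($v = 24 - 3 = 21$)
$R = -1$
$b{\left(x \right)} = 2 x \left(21 + x\right)$ ($b{\left(x \right)} = \left(x + x\right) \left(x + 21\right) = 2 x \left(21 + x\right)$)
$\left(-39 + b{\left(R \right)}\right) X = \left(-39 + 2 \left(-1\right) \left(21 - 1\right)\right) \left(- \frac{4}{63}\right) = \left(-39 + 2 \left(-1\right) 20\right) \left(- \frac{4}{63}\right) = \left(-39 - 40\right) \left(- \frac{4}{63}\right) = \left(-79\right) \left(- \frac{4}{63}\right) = \frac{316}{63}$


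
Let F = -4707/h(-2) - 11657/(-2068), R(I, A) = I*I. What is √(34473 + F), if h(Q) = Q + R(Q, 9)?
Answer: √34346782811/1034 ≈ 179.23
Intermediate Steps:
R(I, A) = I²
h(Q) = Q + Q²
F = -4855381/2068 (F = -4707*(-1/(2*(1 - 2))) - 11657/(-2068) = -4707/((-2*(-1))) - 11657*(-1/2068) = -4707/2 + 11657/2068 = -4855381/2068 ≈ -2347.9)
√(34473 + F) = √(34473 - 4855381/2068) = √(66434783/2068) = √34346782811/1034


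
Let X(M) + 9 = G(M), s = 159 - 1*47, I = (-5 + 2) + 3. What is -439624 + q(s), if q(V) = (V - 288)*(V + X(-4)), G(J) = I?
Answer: -457752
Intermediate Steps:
I = 0 (I = -3 + 3 = 0)
G(J) = 0
s = 112 (s = 159 - 47 = 112)
X(M) = -9 (X(M) = -9 + 0 = -9)
q(V) = (-288 + V)*(-9 + V) (q(V) = (V - 288)*(V - 9) = (-288 + V)*(-9 + V))
-439624 + q(s) = -439624 + (2592 + 112² - 297*112) = -439624 + (2592 + 12544 - 33264) = -439624 - 18128 = -457752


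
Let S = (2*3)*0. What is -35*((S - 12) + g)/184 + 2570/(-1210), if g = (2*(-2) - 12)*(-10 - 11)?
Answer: -354857/5566 ≈ -63.754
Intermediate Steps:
g = 336 (g = (-4 - 12)*(-21) = -16*(-21) = 336)
S = 0 (S = 6*0 = 0)
-35*((S - 12) + g)/184 + 2570/(-1210) = -35*((0 - 12) + 336)/184 + 2570/(-1210) = -35*(-12 + 336)*(1/184) + 2570*(-1/1210) = -35*324*(1/184) - 257/121 = -11340*1/184 - 257/121 = -2835/46 - 257/121 = -354857/5566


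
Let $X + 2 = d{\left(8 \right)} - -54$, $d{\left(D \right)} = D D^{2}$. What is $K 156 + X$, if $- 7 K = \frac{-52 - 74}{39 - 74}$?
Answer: $\frac{16932}{35} \approx 483.77$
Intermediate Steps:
$d{\left(D \right)} = D^{3}$
$K = - \frac{18}{35}$ ($K = - \frac{\left(-52 - 74\right) \frac{1}{39 - 74}}{7} = - \frac{\left(-126\right) \frac{1}{-35}}{7} = - \frac{\left(-126\right) \left(- \frac{1}{35}\right)}{7} = \left(- \frac{1}{7}\right) \frac{18}{5} = - \frac{18}{35} \approx -0.51429$)
$X = 564$ ($X = -2 - \left(-54 - 8^{3}\right) = -2 + \left(512 + 54\right) = -2 + 566 = 564$)
$K 156 + X = \left(- \frac{18}{35}\right) 156 + 564 = - \frac{2808}{35} + 564 = \frac{16932}{35}$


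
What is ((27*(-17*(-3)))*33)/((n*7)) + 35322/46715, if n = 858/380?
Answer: 12225259752/4251065 ≈ 2875.8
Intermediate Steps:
n = 429/190 (n = 858*(1/380) = 429/190 ≈ 2.2579)
((27*(-17*(-3)))*33)/((n*7)) + 35322/46715 = ((27*(-17*(-3)))*33)/(((429/190)*7)) + 35322/46715 = ((27*51)*33)/(3003/190) + 35322*(1/46715) = (1377*33)*(190/3003) + 35322/46715 = 45441*(190/3003) + 35322/46715 = 261630/91 + 35322/46715 = 12225259752/4251065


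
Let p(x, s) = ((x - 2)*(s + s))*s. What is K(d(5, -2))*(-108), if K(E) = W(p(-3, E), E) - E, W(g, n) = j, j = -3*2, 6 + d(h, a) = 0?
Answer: 0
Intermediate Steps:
d(h, a) = -6 (d(h, a) = -6 + 0 = -6)
p(x, s) = 2*s²*(-2 + x) (p(x, s) = ((-2 + x)*(2*s))*s = (2*s*(-2 + x))*s = 2*s²*(-2 + x))
j = -6
W(g, n) = -6
K(E) = -6 - E
K(d(5, -2))*(-108) = (-6 - 1*(-6))*(-108) = (-6 + 6)*(-108) = 0*(-108) = 0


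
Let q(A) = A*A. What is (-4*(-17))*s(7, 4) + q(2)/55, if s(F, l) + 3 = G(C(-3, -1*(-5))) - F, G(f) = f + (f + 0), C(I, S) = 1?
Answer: -29916/55 ≈ -543.93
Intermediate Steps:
q(A) = A²
G(f) = 2*f (G(f) = f + f = 2*f)
s(F, l) = -1 - F (s(F, l) = -3 + (2*1 - F) = -3 + (2 - F) = -1 - F)
(-4*(-17))*s(7, 4) + q(2)/55 = (-4*(-17))*(-1 - 1*7) + 2²/55 = 68*(-1 - 7) + 4*(1/55) = 68*(-8) + 4/55 = -544 + 4/55 = -29916/55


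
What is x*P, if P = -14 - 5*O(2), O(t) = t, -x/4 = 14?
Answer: 1344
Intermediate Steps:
x = -56 (x = -4*14 = -56)
P = -24 (P = -14 - 5*2 = -14 - 10 = -24)
x*P = -56*(-24) = 1344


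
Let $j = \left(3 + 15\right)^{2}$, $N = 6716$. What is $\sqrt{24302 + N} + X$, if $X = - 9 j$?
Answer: $-2916 + \sqrt{31018} \approx -2739.9$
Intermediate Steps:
$j = 324$ ($j = 18^{2} = 324$)
$X = -2916$ ($X = \left(-9\right) 324 = -2916$)
$\sqrt{24302 + N} + X = \sqrt{24302 + 6716} - 2916 = \sqrt{31018} - 2916 = -2916 + \sqrt{31018}$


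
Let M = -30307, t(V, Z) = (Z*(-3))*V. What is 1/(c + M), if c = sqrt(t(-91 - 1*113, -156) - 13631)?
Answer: -30307/918623352 - I*sqrt(109103)/918623352 ≈ -3.2992e-5 - 3.5957e-7*I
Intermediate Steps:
t(V, Z) = -3*V*Z (t(V, Z) = (-3*Z)*V = -3*V*Z)
c = I*sqrt(109103) (c = sqrt(-3*(-91 - 1*113)*(-156) - 13631) = sqrt(-3*(-91 - 113)*(-156) - 13631) = sqrt(-3*(-204)*(-156) - 13631) = sqrt(-95472 - 13631) = sqrt(-109103) = I*sqrt(109103) ≈ 330.31*I)
1/(c + M) = 1/(I*sqrt(109103) - 30307) = 1/(-30307 + I*sqrt(109103))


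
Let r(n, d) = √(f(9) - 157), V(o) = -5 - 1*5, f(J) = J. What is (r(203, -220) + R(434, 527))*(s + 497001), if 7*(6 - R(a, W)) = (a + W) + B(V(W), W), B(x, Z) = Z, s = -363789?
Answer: -192624552/7 + 266424*I*√37 ≈ -2.7518e+7 + 1.6206e+6*I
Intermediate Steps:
V(o) = -10 (V(o) = -5 - 5 = -10)
r(n, d) = 2*I*√37 (r(n, d) = √(9 - 157) = √(-148) = 2*I*√37)
R(a, W) = 6 - 2*W/7 - a/7 (R(a, W) = 6 - ((a + W) + W)/7 = 6 - ((W + a) + W)/7 = 6 - (a + 2*W)/7 = 6 + (-2*W/7 - a/7) = 6 - 2*W/7 - a/7)
(r(203, -220) + R(434, 527))*(s + 497001) = (2*I*√37 + (6 - 2/7*527 - ⅐*434))*(-363789 + 497001) = (2*I*√37 + (6 - 1054/7 - 62))*133212 = (2*I*√37 - 1446/7)*133212 = (-1446/7 + 2*I*√37)*133212 = -192624552/7 + 266424*I*√37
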